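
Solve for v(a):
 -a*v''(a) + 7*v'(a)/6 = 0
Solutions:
 v(a) = C1 + C2*a^(13/6)


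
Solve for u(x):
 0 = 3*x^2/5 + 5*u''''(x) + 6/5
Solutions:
 u(x) = C1 + C2*x + C3*x^2 + C4*x^3 - x^6/3000 - x^4/100


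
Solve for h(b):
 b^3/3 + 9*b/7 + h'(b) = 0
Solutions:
 h(b) = C1 - b^4/12 - 9*b^2/14


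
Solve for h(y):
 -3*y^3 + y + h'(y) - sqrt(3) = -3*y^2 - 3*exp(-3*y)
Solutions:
 h(y) = C1 + 3*y^4/4 - y^3 - y^2/2 + sqrt(3)*y + exp(-3*y)


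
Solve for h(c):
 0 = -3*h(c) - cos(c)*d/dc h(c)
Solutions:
 h(c) = C1*(sin(c) - 1)^(3/2)/(sin(c) + 1)^(3/2)


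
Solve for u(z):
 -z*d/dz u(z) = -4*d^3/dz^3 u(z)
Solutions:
 u(z) = C1 + Integral(C2*airyai(2^(1/3)*z/2) + C3*airybi(2^(1/3)*z/2), z)


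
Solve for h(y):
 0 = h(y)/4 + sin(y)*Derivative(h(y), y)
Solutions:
 h(y) = C1*(cos(y) + 1)^(1/8)/(cos(y) - 1)^(1/8)


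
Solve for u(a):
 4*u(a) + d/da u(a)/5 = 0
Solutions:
 u(a) = C1*exp(-20*a)


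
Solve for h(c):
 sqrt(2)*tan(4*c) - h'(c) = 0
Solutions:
 h(c) = C1 - sqrt(2)*log(cos(4*c))/4


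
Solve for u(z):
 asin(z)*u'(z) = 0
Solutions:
 u(z) = C1


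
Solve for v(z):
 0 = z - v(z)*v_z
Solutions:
 v(z) = -sqrt(C1 + z^2)
 v(z) = sqrt(C1 + z^2)


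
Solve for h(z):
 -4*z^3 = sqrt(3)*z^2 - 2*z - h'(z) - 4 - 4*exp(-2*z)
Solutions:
 h(z) = C1 + z^4 + sqrt(3)*z^3/3 - z^2 - 4*z + 2*exp(-2*z)


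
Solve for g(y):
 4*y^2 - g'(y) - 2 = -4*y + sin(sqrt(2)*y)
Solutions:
 g(y) = C1 + 4*y^3/3 + 2*y^2 - 2*y + sqrt(2)*cos(sqrt(2)*y)/2


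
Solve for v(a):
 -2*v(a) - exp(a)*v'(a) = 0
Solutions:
 v(a) = C1*exp(2*exp(-a))


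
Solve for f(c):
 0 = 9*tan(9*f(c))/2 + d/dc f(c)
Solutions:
 f(c) = -asin(C1*exp(-81*c/2))/9 + pi/9
 f(c) = asin(C1*exp(-81*c/2))/9


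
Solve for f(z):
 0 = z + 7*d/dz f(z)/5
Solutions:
 f(z) = C1 - 5*z^2/14


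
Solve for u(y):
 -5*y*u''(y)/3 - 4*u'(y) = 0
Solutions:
 u(y) = C1 + C2/y^(7/5)


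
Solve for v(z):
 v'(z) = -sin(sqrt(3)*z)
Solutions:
 v(z) = C1 + sqrt(3)*cos(sqrt(3)*z)/3


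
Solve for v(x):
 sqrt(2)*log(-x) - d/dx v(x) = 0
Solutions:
 v(x) = C1 + sqrt(2)*x*log(-x) - sqrt(2)*x


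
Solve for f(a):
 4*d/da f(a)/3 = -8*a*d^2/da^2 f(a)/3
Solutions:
 f(a) = C1 + C2*sqrt(a)


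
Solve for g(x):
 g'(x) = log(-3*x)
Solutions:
 g(x) = C1 + x*log(-x) + x*(-1 + log(3))


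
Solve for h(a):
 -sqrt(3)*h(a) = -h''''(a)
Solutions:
 h(a) = C1*exp(-3^(1/8)*a) + C2*exp(3^(1/8)*a) + C3*sin(3^(1/8)*a) + C4*cos(3^(1/8)*a)


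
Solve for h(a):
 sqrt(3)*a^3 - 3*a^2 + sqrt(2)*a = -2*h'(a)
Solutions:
 h(a) = C1 - sqrt(3)*a^4/8 + a^3/2 - sqrt(2)*a^2/4


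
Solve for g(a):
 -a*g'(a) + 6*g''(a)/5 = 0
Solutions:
 g(a) = C1 + C2*erfi(sqrt(15)*a/6)


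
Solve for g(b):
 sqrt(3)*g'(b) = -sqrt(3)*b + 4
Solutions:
 g(b) = C1 - b^2/2 + 4*sqrt(3)*b/3


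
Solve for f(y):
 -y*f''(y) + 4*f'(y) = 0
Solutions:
 f(y) = C1 + C2*y^5


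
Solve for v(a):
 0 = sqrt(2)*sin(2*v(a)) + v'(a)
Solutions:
 v(a) = pi - acos((-C1 - exp(4*sqrt(2)*a))/(C1 - exp(4*sqrt(2)*a)))/2
 v(a) = acos((-C1 - exp(4*sqrt(2)*a))/(C1 - exp(4*sqrt(2)*a)))/2


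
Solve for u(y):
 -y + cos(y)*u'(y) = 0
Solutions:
 u(y) = C1 + Integral(y/cos(y), y)


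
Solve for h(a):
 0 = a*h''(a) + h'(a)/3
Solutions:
 h(a) = C1 + C2*a^(2/3)


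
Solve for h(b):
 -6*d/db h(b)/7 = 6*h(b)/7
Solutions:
 h(b) = C1*exp(-b)


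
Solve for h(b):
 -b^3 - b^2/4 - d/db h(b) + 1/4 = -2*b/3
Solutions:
 h(b) = C1 - b^4/4 - b^3/12 + b^2/3 + b/4


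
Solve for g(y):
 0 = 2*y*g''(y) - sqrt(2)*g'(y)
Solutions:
 g(y) = C1 + C2*y^(sqrt(2)/2 + 1)


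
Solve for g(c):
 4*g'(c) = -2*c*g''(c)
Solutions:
 g(c) = C1 + C2/c


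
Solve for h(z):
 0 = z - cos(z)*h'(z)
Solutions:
 h(z) = C1 + Integral(z/cos(z), z)


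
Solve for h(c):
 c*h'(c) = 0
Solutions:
 h(c) = C1


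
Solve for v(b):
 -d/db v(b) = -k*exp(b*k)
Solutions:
 v(b) = C1 + exp(b*k)


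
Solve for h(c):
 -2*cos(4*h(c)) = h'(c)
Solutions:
 h(c) = -asin((C1 + exp(16*c))/(C1 - exp(16*c)))/4 + pi/4
 h(c) = asin((C1 + exp(16*c))/(C1 - exp(16*c)))/4


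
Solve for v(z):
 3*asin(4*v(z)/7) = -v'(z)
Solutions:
 Integral(1/asin(4*_y/7), (_y, v(z))) = C1 - 3*z


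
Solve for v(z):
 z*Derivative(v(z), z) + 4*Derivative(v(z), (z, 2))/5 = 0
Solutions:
 v(z) = C1 + C2*erf(sqrt(10)*z/4)


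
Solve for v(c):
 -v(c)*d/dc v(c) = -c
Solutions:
 v(c) = -sqrt(C1 + c^2)
 v(c) = sqrt(C1 + c^2)


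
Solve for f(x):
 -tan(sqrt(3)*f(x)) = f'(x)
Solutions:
 f(x) = sqrt(3)*(pi - asin(C1*exp(-sqrt(3)*x)))/3
 f(x) = sqrt(3)*asin(C1*exp(-sqrt(3)*x))/3


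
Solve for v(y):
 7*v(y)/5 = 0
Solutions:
 v(y) = 0


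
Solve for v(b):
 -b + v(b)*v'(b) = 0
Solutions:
 v(b) = -sqrt(C1 + b^2)
 v(b) = sqrt(C1 + b^2)


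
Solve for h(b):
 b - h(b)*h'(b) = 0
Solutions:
 h(b) = -sqrt(C1 + b^2)
 h(b) = sqrt(C1 + b^2)


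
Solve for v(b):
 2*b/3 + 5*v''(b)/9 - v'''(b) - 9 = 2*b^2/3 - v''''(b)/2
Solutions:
 v(b) = C1 + C2*b + b^4/10 + 13*b^3/25 + 2457*b^2/250 + (C3*sin(b/3) + C4*cos(b/3))*exp(b)


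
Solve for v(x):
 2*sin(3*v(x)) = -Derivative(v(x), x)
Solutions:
 v(x) = -acos((-C1 - exp(12*x))/(C1 - exp(12*x)))/3 + 2*pi/3
 v(x) = acos((-C1 - exp(12*x))/(C1 - exp(12*x)))/3


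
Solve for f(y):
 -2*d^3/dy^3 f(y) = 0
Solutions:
 f(y) = C1 + C2*y + C3*y^2


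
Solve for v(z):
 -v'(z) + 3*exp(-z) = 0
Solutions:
 v(z) = C1 - 3*exp(-z)


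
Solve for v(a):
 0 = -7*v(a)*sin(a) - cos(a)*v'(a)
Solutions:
 v(a) = C1*cos(a)^7


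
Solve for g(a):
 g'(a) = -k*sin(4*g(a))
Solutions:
 g(a) = -acos((-C1 - exp(8*a*k))/(C1 - exp(8*a*k)))/4 + pi/2
 g(a) = acos((-C1 - exp(8*a*k))/(C1 - exp(8*a*k)))/4


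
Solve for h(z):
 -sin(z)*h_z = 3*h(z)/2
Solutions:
 h(z) = C1*(cos(z) + 1)^(3/4)/(cos(z) - 1)^(3/4)


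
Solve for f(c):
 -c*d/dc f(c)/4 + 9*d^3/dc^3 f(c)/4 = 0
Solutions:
 f(c) = C1 + Integral(C2*airyai(3^(1/3)*c/3) + C3*airybi(3^(1/3)*c/3), c)


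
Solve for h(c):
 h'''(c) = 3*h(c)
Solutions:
 h(c) = C3*exp(3^(1/3)*c) + (C1*sin(3^(5/6)*c/2) + C2*cos(3^(5/6)*c/2))*exp(-3^(1/3)*c/2)


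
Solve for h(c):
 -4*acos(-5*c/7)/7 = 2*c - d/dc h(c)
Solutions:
 h(c) = C1 + c^2 + 4*c*acos(-5*c/7)/7 + 4*sqrt(49 - 25*c^2)/35


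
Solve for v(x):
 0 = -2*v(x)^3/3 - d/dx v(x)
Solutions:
 v(x) = -sqrt(6)*sqrt(-1/(C1 - 2*x))/2
 v(x) = sqrt(6)*sqrt(-1/(C1 - 2*x))/2


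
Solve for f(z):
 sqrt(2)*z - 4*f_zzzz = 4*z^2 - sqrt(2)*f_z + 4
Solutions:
 f(z) = C1 + C4*exp(sqrt(2)*z/2) + 2*sqrt(2)*z^3/3 - z^2/2 + 2*sqrt(2)*z + (C2*sin(sqrt(6)*z/4) + C3*cos(sqrt(6)*z/4))*exp(-sqrt(2)*z/4)


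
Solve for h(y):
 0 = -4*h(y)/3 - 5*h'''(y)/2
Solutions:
 h(y) = C3*exp(-2*15^(2/3)*y/15) + (C1*sin(3^(1/6)*5^(2/3)*y/5) + C2*cos(3^(1/6)*5^(2/3)*y/5))*exp(15^(2/3)*y/15)


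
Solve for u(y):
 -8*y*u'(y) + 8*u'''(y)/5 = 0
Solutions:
 u(y) = C1 + Integral(C2*airyai(5^(1/3)*y) + C3*airybi(5^(1/3)*y), y)


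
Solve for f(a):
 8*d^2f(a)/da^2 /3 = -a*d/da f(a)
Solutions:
 f(a) = C1 + C2*erf(sqrt(3)*a/4)


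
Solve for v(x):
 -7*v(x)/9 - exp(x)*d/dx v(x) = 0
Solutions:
 v(x) = C1*exp(7*exp(-x)/9)


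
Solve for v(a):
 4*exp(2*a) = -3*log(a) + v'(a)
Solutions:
 v(a) = C1 + 3*a*log(a) - 3*a + 2*exp(2*a)


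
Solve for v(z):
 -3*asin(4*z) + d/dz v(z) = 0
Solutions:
 v(z) = C1 + 3*z*asin(4*z) + 3*sqrt(1 - 16*z^2)/4


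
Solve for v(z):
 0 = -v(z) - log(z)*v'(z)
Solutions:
 v(z) = C1*exp(-li(z))


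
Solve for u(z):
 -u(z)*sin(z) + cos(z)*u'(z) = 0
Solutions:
 u(z) = C1/cos(z)


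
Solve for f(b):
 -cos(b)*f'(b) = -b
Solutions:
 f(b) = C1 + Integral(b/cos(b), b)


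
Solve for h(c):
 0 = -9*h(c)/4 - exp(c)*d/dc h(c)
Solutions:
 h(c) = C1*exp(9*exp(-c)/4)


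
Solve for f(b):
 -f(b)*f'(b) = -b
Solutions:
 f(b) = -sqrt(C1 + b^2)
 f(b) = sqrt(C1 + b^2)


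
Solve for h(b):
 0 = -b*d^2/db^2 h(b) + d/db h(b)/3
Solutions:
 h(b) = C1 + C2*b^(4/3)


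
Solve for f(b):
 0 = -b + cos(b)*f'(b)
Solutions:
 f(b) = C1 + Integral(b/cos(b), b)


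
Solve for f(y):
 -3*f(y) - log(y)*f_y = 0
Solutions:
 f(y) = C1*exp(-3*li(y))


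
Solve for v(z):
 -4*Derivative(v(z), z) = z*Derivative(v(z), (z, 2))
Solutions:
 v(z) = C1 + C2/z^3


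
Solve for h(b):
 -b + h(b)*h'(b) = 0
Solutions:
 h(b) = -sqrt(C1 + b^2)
 h(b) = sqrt(C1 + b^2)


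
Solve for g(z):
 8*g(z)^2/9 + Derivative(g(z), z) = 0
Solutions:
 g(z) = 9/(C1 + 8*z)


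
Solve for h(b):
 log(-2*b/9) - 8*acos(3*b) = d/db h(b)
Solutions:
 h(b) = C1 + b*log(-b) - 8*b*acos(3*b) - 2*b*log(3) - b + b*log(2) + 8*sqrt(1 - 9*b^2)/3


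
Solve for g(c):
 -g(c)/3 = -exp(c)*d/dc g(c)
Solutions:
 g(c) = C1*exp(-exp(-c)/3)


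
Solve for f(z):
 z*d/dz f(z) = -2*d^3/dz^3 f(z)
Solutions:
 f(z) = C1 + Integral(C2*airyai(-2^(2/3)*z/2) + C3*airybi(-2^(2/3)*z/2), z)


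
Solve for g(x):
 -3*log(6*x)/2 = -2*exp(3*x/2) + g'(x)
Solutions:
 g(x) = C1 - 3*x*log(x)/2 + 3*x*(1 - log(6))/2 + 4*exp(3*x/2)/3


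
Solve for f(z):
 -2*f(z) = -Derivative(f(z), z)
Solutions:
 f(z) = C1*exp(2*z)


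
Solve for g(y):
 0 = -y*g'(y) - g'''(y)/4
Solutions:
 g(y) = C1 + Integral(C2*airyai(-2^(2/3)*y) + C3*airybi(-2^(2/3)*y), y)


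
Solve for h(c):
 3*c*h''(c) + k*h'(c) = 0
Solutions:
 h(c) = C1 + c^(1 - re(k)/3)*(C2*sin(log(c)*Abs(im(k))/3) + C3*cos(log(c)*im(k)/3))


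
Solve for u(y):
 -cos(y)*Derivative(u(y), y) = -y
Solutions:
 u(y) = C1 + Integral(y/cos(y), y)


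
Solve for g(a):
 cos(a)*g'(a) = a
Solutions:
 g(a) = C1 + Integral(a/cos(a), a)


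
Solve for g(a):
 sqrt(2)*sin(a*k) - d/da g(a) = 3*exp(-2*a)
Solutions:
 g(a) = C1 + 3*exp(-2*a)/2 - sqrt(2)*cos(a*k)/k


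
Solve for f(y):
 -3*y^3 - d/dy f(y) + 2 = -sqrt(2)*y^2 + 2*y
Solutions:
 f(y) = C1 - 3*y^4/4 + sqrt(2)*y^3/3 - y^2 + 2*y


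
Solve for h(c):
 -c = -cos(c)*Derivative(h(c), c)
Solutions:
 h(c) = C1 + Integral(c/cos(c), c)


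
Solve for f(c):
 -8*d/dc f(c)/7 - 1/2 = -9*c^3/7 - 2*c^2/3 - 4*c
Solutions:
 f(c) = C1 + 9*c^4/32 + 7*c^3/36 + 7*c^2/4 - 7*c/16


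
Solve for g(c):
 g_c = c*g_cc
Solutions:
 g(c) = C1 + C2*c^2


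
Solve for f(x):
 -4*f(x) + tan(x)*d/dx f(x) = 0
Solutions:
 f(x) = C1*sin(x)^4


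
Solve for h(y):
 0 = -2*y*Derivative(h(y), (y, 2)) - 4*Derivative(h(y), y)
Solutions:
 h(y) = C1 + C2/y


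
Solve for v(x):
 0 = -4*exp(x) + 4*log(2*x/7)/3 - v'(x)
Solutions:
 v(x) = C1 + 4*x*log(x)/3 + 4*x*(-log(7) - 1 + log(2))/3 - 4*exp(x)


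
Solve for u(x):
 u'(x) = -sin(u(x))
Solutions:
 u(x) = -acos((-C1 - exp(2*x))/(C1 - exp(2*x))) + 2*pi
 u(x) = acos((-C1 - exp(2*x))/(C1 - exp(2*x)))


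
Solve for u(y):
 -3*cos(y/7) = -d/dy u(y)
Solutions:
 u(y) = C1 + 21*sin(y/7)


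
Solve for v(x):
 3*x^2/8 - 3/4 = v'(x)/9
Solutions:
 v(x) = C1 + 9*x^3/8 - 27*x/4


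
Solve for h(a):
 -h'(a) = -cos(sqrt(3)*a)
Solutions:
 h(a) = C1 + sqrt(3)*sin(sqrt(3)*a)/3


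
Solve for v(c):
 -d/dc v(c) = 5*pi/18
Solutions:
 v(c) = C1 - 5*pi*c/18


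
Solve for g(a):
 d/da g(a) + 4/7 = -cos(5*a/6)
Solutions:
 g(a) = C1 - 4*a/7 - 6*sin(5*a/6)/5


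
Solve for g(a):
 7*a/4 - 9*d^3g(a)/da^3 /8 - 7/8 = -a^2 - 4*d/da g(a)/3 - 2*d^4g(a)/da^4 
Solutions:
 g(a) = C1 + C2*exp(a*(27*3^(1/3)/(64*sqrt(3934) + 4015)^(1/3) + 18 + 3^(2/3)*(64*sqrt(3934) + 4015)^(1/3))/96)*sin(3^(1/6)*a*(-(64*sqrt(3934) + 4015)^(1/3) + 9*3^(2/3)/(64*sqrt(3934) + 4015)^(1/3))/32) + C3*exp(a*(27*3^(1/3)/(64*sqrt(3934) + 4015)^(1/3) + 18 + 3^(2/3)*(64*sqrt(3934) + 4015)^(1/3))/96)*cos(3^(1/6)*a*(-(64*sqrt(3934) + 4015)^(1/3) + 9*3^(2/3)/(64*sqrt(3934) + 4015)^(1/3))/32) + C4*exp(a*(-3^(2/3)*(64*sqrt(3934) + 4015)^(1/3) - 27*3^(1/3)/(64*sqrt(3934) + 4015)^(1/3) + 9)/48) - a^3/4 - 21*a^2/32 - 39*a/64


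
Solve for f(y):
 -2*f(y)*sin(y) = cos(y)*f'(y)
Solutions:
 f(y) = C1*cos(y)^2


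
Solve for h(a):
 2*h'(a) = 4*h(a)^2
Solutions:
 h(a) = -1/(C1 + 2*a)


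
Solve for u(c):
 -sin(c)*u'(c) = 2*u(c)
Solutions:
 u(c) = C1*(cos(c) + 1)/(cos(c) - 1)


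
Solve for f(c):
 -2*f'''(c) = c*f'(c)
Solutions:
 f(c) = C1 + Integral(C2*airyai(-2^(2/3)*c/2) + C3*airybi(-2^(2/3)*c/2), c)


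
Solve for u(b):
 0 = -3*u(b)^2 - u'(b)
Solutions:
 u(b) = 1/(C1 + 3*b)


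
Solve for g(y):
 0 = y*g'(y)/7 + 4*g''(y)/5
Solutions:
 g(y) = C1 + C2*erf(sqrt(70)*y/28)


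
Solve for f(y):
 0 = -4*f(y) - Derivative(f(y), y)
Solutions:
 f(y) = C1*exp(-4*y)


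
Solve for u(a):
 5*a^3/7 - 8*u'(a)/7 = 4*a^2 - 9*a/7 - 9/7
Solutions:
 u(a) = C1 + 5*a^4/32 - 7*a^3/6 + 9*a^2/16 + 9*a/8


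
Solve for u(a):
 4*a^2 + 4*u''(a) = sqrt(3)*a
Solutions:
 u(a) = C1 + C2*a - a^4/12 + sqrt(3)*a^3/24


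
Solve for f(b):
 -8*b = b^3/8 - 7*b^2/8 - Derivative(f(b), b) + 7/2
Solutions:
 f(b) = C1 + b^4/32 - 7*b^3/24 + 4*b^2 + 7*b/2


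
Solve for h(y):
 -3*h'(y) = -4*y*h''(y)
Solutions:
 h(y) = C1 + C2*y^(7/4)


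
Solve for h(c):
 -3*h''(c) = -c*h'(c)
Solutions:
 h(c) = C1 + C2*erfi(sqrt(6)*c/6)


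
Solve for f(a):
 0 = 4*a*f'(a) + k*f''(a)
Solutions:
 f(a) = C1 + C2*sqrt(k)*erf(sqrt(2)*a*sqrt(1/k))


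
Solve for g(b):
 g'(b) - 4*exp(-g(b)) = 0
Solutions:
 g(b) = log(C1 + 4*b)


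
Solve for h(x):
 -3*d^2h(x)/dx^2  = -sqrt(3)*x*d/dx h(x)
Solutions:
 h(x) = C1 + C2*erfi(sqrt(2)*3^(3/4)*x/6)


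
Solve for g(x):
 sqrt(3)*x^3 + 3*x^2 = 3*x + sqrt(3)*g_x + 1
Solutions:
 g(x) = C1 + x^4/4 + sqrt(3)*x^3/3 - sqrt(3)*x^2/2 - sqrt(3)*x/3


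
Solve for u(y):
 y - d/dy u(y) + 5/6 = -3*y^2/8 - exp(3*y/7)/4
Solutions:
 u(y) = C1 + y^3/8 + y^2/2 + 5*y/6 + 7*exp(3*y/7)/12


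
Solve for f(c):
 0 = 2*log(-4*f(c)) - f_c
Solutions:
 -Integral(1/(log(-_y) + 2*log(2)), (_y, f(c)))/2 = C1 - c


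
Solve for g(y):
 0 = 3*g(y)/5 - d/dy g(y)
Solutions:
 g(y) = C1*exp(3*y/5)


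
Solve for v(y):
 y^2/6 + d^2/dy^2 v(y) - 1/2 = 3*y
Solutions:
 v(y) = C1 + C2*y - y^4/72 + y^3/2 + y^2/4


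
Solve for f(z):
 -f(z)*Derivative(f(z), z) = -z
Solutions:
 f(z) = -sqrt(C1 + z^2)
 f(z) = sqrt(C1 + z^2)


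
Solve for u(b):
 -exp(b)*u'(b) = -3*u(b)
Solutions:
 u(b) = C1*exp(-3*exp(-b))


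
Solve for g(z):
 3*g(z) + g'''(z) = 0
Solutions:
 g(z) = C3*exp(-3^(1/3)*z) + (C1*sin(3^(5/6)*z/2) + C2*cos(3^(5/6)*z/2))*exp(3^(1/3)*z/2)


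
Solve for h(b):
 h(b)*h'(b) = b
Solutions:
 h(b) = -sqrt(C1 + b^2)
 h(b) = sqrt(C1 + b^2)


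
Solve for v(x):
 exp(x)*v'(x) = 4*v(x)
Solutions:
 v(x) = C1*exp(-4*exp(-x))


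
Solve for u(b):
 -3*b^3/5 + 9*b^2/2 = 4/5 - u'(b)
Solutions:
 u(b) = C1 + 3*b^4/20 - 3*b^3/2 + 4*b/5


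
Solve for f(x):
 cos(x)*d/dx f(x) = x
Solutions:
 f(x) = C1 + Integral(x/cos(x), x)


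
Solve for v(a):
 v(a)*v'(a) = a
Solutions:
 v(a) = -sqrt(C1 + a^2)
 v(a) = sqrt(C1 + a^2)


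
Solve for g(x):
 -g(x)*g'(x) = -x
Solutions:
 g(x) = -sqrt(C1 + x^2)
 g(x) = sqrt(C1 + x^2)


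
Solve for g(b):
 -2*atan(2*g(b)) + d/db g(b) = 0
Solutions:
 Integral(1/atan(2*_y), (_y, g(b))) = C1 + 2*b


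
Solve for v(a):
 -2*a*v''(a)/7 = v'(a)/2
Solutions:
 v(a) = C1 + C2/a^(3/4)


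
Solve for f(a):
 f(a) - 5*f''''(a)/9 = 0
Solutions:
 f(a) = C1*exp(-sqrt(3)*5^(3/4)*a/5) + C2*exp(sqrt(3)*5^(3/4)*a/5) + C3*sin(sqrt(3)*5^(3/4)*a/5) + C4*cos(sqrt(3)*5^(3/4)*a/5)


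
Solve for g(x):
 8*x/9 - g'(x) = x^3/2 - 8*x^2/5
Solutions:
 g(x) = C1 - x^4/8 + 8*x^3/15 + 4*x^2/9


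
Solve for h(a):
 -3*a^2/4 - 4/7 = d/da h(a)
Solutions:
 h(a) = C1 - a^3/4 - 4*a/7


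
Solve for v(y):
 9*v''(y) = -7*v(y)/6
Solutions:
 v(y) = C1*sin(sqrt(42)*y/18) + C2*cos(sqrt(42)*y/18)


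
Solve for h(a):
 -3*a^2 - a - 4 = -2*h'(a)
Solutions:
 h(a) = C1 + a^3/2 + a^2/4 + 2*a


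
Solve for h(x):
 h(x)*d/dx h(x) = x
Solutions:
 h(x) = -sqrt(C1 + x^2)
 h(x) = sqrt(C1 + x^2)


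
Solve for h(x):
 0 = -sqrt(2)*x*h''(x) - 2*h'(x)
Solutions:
 h(x) = C1 + C2*x^(1 - sqrt(2))


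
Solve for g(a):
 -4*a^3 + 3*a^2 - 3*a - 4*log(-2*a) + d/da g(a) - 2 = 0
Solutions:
 g(a) = C1 + a^4 - a^3 + 3*a^2/2 + 4*a*log(-a) + 2*a*(-1 + 2*log(2))


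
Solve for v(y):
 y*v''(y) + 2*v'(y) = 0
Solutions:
 v(y) = C1 + C2/y


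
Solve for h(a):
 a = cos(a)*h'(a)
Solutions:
 h(a) = C1 + Integral(a/cos(a), a)


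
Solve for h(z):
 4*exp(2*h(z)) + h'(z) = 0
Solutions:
 h(z) = log(-sqrt(-1/(C1 - 4*z))) - log(2)/2
 h(z) = log(-1/(C1 - 4*z))/2 - log(2)/2


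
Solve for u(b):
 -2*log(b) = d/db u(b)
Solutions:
 u(b) = C1 - 2*b*log(b) + 2*b


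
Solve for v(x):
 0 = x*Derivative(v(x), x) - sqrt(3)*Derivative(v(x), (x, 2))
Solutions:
 v(x) = C1 + C2*erfi(sqrt(2)*3^(3/4)*x/6)


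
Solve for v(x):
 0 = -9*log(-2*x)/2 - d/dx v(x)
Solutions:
 v(x) = C1 - 9*x*log(-x)/2 + 9*x*(1 - log(2))/2


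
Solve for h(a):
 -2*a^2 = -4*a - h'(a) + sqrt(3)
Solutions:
 h(a) = C1 + 2*a^3/3 - 2*a^2 + sqrt(3)*a


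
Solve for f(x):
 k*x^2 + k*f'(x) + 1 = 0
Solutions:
 f(x) = C1 - x^3/3 - x/k


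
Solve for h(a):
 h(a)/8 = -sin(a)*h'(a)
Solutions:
 h(a) = C1*(cos(a) + 1)^(1/16)/(cos(a) - 1)^(1/16)


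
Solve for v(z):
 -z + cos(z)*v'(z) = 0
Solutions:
 v(z) = C1 + Integral(z/cos(z), z)


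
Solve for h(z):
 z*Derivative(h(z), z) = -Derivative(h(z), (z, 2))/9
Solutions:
 h(z) = C1 + C2*erf(3*sqrt(2)*z/2)


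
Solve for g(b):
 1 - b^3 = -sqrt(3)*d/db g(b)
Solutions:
 g(b) = C1 + sqrt(3)*b^4/12 - sqrt(3)*b/3


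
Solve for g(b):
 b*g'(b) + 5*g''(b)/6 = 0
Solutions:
 g(b) = C1 + C2*erf(sqrt(15)*b/5)


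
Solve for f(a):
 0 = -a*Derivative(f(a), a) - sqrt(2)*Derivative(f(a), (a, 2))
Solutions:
 f(a) = C1 + C2*erf(2^(1/4)*a/2)


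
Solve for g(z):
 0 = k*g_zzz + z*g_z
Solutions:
 g(z) = C1 + Integral(C2*airyai(z*(-1/k)^(1/3)) + C3*airybi(z*(-1/k)^(1/3)), z)


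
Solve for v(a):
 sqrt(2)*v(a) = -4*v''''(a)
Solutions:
 v(a) = (C1*sin(2^(1/8)*a/2) + C2*cos(2^(1/8)*a/2))*exp(-2^(1/8)*a/2) + (C3*sin(2^(1/8)*a/2) + C4*cos(2^(1/8)*a/2))*exp(2^(1/8)*a/2)


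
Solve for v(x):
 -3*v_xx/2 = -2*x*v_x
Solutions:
 v(x) = C1 + C2*erfi(sqrt(6)*x/3)


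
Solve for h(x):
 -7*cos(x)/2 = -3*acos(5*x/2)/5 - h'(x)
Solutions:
 h(x) = C1 - 3*x*acos(5*x/2)/5 + 3*sqrt(4 - 25*x^2)/25 + 7*sin(x)/2


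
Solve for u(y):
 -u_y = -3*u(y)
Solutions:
 u(y) = C1*exp(3*y)


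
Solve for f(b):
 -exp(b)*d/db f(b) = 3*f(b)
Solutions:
 f(b) = C1*exp(3*exp(-b))


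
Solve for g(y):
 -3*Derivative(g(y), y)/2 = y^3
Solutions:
 g(y) = C1 - y^4/6


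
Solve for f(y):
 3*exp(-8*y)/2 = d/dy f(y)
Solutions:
 f(y) = C1 - 3*exp(-8*y)/16


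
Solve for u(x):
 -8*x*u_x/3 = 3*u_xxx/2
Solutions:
 u(x) = C1 + Integral(C2*airyai(-2*6^(1/3)*x/3) + C3*airybi(-2*6^(1/3)*x/3), x)


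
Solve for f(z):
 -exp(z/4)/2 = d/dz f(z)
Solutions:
 f(z) = C1 - 2*exp(z/4)


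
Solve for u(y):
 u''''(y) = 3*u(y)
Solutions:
 u(y) = C1*exp(-3^(1/4)*y) + C2*exp(3^(1/4)*y) + C3*sin(3^(1/4)*y) + C4*cos(3^(1/4)*y)


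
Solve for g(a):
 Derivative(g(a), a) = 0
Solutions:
 g(a) = C1


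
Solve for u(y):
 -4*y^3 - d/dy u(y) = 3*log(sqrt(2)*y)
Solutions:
 u(y) = C1 - y^4 - 3*y*log(y) - 3*y*log(2)/2 + 3*y


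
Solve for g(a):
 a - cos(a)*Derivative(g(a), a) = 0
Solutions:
 g(a) = C1 + Integral(a/cos(a), a)


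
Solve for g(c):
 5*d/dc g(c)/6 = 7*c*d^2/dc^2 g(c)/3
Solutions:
 g(c) = C1 + C2*c^(19/14)


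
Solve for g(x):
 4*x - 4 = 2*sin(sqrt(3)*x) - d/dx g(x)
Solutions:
 g(x) = C1 - 2*x^2 + 4*x - 2*sqrt(3)*cos(sqrt(3)*x)/3


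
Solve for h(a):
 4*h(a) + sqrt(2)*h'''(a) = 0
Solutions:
 h(a) = C3*exp(-sqrt(2)*a) + (C1*sin(sqrt(6)*a/2) + C2*cos(sqrt(6)*a/2))*exp(sqrt(2)*a/2)


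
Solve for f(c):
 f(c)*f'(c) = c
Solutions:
 f(c) = -sqrt(C1 + c^2)
 f(c) = sqrt(C1 + c^2)


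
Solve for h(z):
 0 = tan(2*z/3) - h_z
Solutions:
 h(z) = C1 - 3*log(cos(2*z/3))/2


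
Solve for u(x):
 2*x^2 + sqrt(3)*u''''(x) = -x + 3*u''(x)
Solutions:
 u(x) = C1 + C2*x + C3*exp(-3^(1/4)*x) + C4*exp(3^(1/4)*x) + x^4/18 + x^3/18 + 2*sqrt(3)*x^2/9


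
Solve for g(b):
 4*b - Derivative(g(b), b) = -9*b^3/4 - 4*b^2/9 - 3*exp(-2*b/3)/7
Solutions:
 g(b) = C1 + 9*b^4/16 + 4*b^3/27 + 2*b^2 - 9*exp(-2*b/3)/14


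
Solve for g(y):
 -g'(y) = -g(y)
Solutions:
 g(y) = C1*exp(y)


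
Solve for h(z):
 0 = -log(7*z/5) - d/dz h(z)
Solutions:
 h(z) = C1 - z*log(z) + z*log(5/7) + z


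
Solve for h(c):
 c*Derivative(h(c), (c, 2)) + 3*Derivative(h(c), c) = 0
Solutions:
 h(c) = C1 + C2/c^2


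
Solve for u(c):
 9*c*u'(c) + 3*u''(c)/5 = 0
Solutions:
 u(c) = C1 + C2*erf(sqrt(30)*c/2)


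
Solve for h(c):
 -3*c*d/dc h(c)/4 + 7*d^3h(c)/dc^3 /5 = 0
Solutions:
 h(c) = C1 + Integral(C2*airyai(1470^(1/3)*c/14) + C3*airybi(1470^(1/3)*c/14), c)


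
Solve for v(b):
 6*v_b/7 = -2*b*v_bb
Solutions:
 v(b) = C1 + C2*b^(4/7)


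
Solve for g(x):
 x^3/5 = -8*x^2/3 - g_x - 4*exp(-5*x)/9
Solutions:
 g(x) = C1 - x^4/20 - 8*x^3/9 + 4*exp(-5*x)/45


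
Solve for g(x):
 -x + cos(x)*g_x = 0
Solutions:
 g(x) = C1 + Integral(x/cos(x), x)


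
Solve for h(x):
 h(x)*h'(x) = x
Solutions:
 h(x) = -sqrt(C1 + x^2)
 h(x) = sqrt(C1 + x^2)


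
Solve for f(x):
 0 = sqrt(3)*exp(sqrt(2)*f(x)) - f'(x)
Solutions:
 f(x) = sqrt(2)*(2*log(-1/(C1 + sqrt(3)*x)) - log(2))/4


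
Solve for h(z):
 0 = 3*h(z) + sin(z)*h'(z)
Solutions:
 h(z) = C1*(cos(z) + 1)^(3/2)/(cos(z) - 1)^(3/2)


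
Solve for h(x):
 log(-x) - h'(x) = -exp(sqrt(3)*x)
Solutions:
 h(x) = C1 + x*log(-x) - x + sqrt(3)*exp(sqrt(3)*x)/3


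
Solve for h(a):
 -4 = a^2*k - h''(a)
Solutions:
 h(a) = C1 + C2*a + a^4*k/12 + 2*a^2


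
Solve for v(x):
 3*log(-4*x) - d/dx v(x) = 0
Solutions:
 v(x) = C1 + 3*x*log(-x) + 3*x*(-1 + 2*log(2))


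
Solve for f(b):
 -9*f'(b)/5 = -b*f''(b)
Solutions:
 f(b) = C1 + C2*b^(14/5)


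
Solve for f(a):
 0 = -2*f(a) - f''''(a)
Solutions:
 f(a) = (C1*sin(2^(3/4)*a/2) + C2*cos(2^(3/4)*a/2))*exp(-2^(3/4)*a/2) + (C3*sin(2^(3/4)*a/2) + C4*cos(2^(3/4)*a/2))*exp(2^(3/4)*a/2)


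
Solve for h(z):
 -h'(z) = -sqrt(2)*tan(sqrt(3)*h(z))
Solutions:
 h(z) = sqrt(3)*(pi - asin(C1*exp(sqrt(6)*z)))/3
 h(z) = sqrt(3)*asin(C1*exp(sqrt(6)*z))/3


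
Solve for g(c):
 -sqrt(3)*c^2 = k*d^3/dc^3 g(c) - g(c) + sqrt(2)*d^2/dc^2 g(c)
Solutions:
 g(c) = C1*exp(-c*((sqrt(((-27 + 4*sqrt(2)/k^2)^2 - 32/k^4)/k^2)/2 - 27/(2*k) + 2*sqrt(2)/k^3)^(1/3) + sqrt(2)/k + 2/(k^2*(sqrt(((-27 + 4*sqrt(2)/k^2)^2 - 32/k^4)/k^2)/2 - 27/(2*k) + 2*sqrt(2)/k^3)^(1/3)))/3) + C2*exp(c*((sqrt(((-27 + 4*sqrt(2)/k^2)^2 - 32/k^4)/k^2)/2 - 27/(2*k) + 2*sqrt(2)/k^3)^(1/3) - sqrt(3)*I*(sqrt(((-27 + 4*sqrt(2)/k^2)^2 - 32/k^4)/k^2)/2 - 27/(2*k) + 2*sqrt(2)/k^3)^(1/3) - 2*sqrt(2)/k - 8/(k^2*(-1 + sqrt(3)*I)*(sqrt(((-27 + 4*sqrt(2)/k^2)^2 - 32/k^4)/k^2)/2 - 27/(2*k) + 2*sqrt(2)/k^3)^(1/3)))/6) + C3*exp(c*((sqrt(((-27 + 4*sqrt(2)/k^2)^2 - 32/k^4)/k^2)/2 - 27/(2*k) + 2*sqrt(2)/k^3)^(1/3) + sqrt(3)*I*(sqrt(((-27 + 4*sqrt(2)/k^2)^2 - 32/k^4)/k^2)/2 - 27/(2*k) + 2*sqrt(2)/k^3)^(1/3) - 2*sqrt(2)/k + 8/(k^2*(1 + sqrt(3)*I)*(sqrt(((-27 + 4*sqrt(2)/k^2)^2 - 32/k^4)/k^2)/2 - 27/(2*k) + 2*sqrt(2)/k^3)^(1/3)))/6) + sqrt(3)*c^2 + 2*sqrt(6)


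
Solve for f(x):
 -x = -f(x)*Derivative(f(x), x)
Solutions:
 f(x) = -sqrt(C1 + x^2)
 f(x) = sqrt(C1 + x^2)


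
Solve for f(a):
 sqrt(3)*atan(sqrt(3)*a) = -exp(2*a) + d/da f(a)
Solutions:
 f(a) = C1 + sqrt(3)*(a*atan(sqrt(3)*a) - sqrt(3)*log(3*a^2 + 1)/6) + exp(2*a)/2


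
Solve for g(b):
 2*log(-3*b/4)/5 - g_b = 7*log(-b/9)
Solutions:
 g(b) = C1 - 33*b*log(-b)/5 + b*(-4*log(2) + 33 + 72*log(3))/5


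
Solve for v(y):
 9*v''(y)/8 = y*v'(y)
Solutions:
 v(y) = C1 + C2*erfi(2*y/3)


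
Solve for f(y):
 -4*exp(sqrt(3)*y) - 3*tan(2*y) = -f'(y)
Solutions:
 f(y) = C1 + 4*sqrt(3)*exp(sqrt(3)*y)/3 - 3*log(cos(2*y))/2


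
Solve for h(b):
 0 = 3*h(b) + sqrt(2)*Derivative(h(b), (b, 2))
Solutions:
 h(b) = C1*sin(2^(3/4)*sqrt(3)*b/2) + C2*cos(2^(3/4)*sqrt(3)*b/2)


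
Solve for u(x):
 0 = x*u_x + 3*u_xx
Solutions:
 u(x) = C1 + C2*erf(sqrt(6)*x/6)


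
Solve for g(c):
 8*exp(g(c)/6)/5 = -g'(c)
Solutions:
 g(c) = 6*log(1/(C1 + 8*c)) + 6*log(30)


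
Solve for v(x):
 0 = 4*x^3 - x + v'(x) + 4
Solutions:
 v(x) = C1 - x^4 + x^2/2 - 4*x


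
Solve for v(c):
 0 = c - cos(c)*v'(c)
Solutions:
 v(c) = C1 + Integral(c/cos(c), c)


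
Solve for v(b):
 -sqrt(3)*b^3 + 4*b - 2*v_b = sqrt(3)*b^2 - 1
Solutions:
 v(b) = C1 - sqrt(3)*b^4/8 - sqrt(3)*b^3/6 + b^2 + b/2


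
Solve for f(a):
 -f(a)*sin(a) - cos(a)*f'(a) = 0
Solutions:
 f(a) = C1*cos(a)


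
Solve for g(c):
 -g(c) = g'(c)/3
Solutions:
 g(c) = C1*exp(-3*c)


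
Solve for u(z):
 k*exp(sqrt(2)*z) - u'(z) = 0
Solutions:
 u(z) = C1 + sqrt(2)*k*exp(sqrt(2)*z)/2


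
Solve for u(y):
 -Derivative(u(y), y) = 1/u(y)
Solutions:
 u(y) = -sqrt(C1 - 2*y)
 u(y) = sqrt(C1 - 2*y)


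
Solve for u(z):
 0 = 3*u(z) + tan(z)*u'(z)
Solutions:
 u(z) = C1/sin(z)^3


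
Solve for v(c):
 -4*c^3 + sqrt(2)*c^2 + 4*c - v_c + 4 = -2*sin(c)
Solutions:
 v(c) = C1 - c^4 + sqrt(2)*c^3/3 + 2*c^2 + 4*c - 2*cos(c)


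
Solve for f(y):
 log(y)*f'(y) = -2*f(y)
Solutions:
 f(y) = C1*exp(-2*li(y))


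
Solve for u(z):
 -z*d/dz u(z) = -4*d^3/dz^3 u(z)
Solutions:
 u(z) = C1 + Integral(C2*airyai(2^(1/3)*z/2) + C3*airybi(2^(1/3)*z/2), z)


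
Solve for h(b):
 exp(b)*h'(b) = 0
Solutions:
 h(b) = C1


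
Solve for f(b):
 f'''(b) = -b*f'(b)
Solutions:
 f(b) = C1 + Integral(C2*airyai(-b) + C3*airybi(-b), b)


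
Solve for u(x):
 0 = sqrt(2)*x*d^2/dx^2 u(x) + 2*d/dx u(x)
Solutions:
 u(x) = C1 + C2*x^(1 - sqrt(2))


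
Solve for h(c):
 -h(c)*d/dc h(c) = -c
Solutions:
 h(c) = -sqrt(C1 + c^2)
 h(c) = sqrt(C1 + c^2)


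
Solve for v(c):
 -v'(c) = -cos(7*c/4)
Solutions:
 v(c) = C1 + 4*sin(7*c/4)/7


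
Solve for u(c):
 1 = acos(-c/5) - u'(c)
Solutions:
 u(c) = C1 + c*acos(-c/5) - c + sqrt(25 - c^2)


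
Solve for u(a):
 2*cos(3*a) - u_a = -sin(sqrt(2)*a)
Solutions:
 u(a) = C1 + 2*sin(3*a)/3 - sqrt(2)*cos(sqrt(2)*a)/2


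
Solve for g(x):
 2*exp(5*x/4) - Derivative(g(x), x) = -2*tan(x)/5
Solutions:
 g(x) = C1 + 8*exp(5*x/4)/5 - 2*log(cos(x))/5


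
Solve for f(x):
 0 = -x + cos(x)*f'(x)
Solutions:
 f(x) = C1 + Integral(x/cos(x), x)


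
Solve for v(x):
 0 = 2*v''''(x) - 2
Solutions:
 v(x) = C1 + C2*x + C3*x^2 + C4*x^3 + x^4/24


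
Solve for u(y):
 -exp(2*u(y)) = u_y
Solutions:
 u(y) = log(-sqrt(-1/(C1 - y))) - log(2)/2
 u(y) = log(-1/(C1 - y))/2 - log(2)/2


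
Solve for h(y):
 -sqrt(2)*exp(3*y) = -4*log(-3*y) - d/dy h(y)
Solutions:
 h(y) = C1 - 4*y*log(-y) + 4*y*(1 - log(3)) + sqrt(2)*exp(3*y)/3


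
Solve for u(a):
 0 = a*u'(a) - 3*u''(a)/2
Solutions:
 u(a) = C1 + C2*erfi(sqrt(3)*a/3)


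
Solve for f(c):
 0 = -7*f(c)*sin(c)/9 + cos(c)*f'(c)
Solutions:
 f(c) = C1/cos(c)^(7/9)


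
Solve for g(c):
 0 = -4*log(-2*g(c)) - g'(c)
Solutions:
 Integral(1/(log(-_y) + log(2)), (_y, g(c)))/4 = C1 - c


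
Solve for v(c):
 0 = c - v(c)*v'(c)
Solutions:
 v(c) = -sqrt(C1 + c^2)
 v(c) = sqrt(C1 + c^2)


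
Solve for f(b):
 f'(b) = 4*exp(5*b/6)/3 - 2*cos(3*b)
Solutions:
 f(b) = C1 + 8*exp(5*b/6)/5 - 2*sin(3*b)/3


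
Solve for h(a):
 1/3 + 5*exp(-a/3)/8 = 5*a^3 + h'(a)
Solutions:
 h(a) = C1 - 5*a^4/4 + a/3 - 15*exp(-a/3)/8


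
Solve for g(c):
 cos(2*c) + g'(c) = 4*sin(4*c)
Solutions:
 g(c) = C1 - sin(2*c)/2 - cos(4*c)


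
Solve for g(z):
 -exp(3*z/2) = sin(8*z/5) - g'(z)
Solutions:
 g(z) = C1 + 2*exp(3*z/2)/3 - 5*cos(8*z/5)/8


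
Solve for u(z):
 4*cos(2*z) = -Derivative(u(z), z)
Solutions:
 u(z) = C1 - 2*sin(2*z)


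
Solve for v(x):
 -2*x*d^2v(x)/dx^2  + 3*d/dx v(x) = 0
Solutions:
 v(x) = C1 + C2*x^(5/2)


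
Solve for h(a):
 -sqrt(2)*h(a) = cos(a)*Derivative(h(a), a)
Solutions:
 h(a) = C1*(sin(a) - 1)^(sqrt(2)/2)/(sin(a) + 1)^(sqrt(2)/2)


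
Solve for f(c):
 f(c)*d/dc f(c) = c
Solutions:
 f(c) = -sqrt(C1 + c^2)
 f(c) = sqrt(C1 + c^2)


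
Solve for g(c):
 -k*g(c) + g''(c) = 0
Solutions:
 g(c) = C1*exp(-c*sqrt(k)) + C2*exp(c*sqrt(k))


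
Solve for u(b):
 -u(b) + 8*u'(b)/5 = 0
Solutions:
 u(b) = C1*exp(5*b/8)


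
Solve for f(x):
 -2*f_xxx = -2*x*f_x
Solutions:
 f(x) = C1 + Integral(C2*airyai(x) + C3*airybi(x), x)


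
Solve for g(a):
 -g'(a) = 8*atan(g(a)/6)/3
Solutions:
 Integral(1/atan(_y/6), (_y, g(a))) = C1 - 8*a/3


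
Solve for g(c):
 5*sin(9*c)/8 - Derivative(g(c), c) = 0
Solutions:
 g(c) = C1 - 5*cos(9*c)/72


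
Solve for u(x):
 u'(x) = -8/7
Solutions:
 u(x) = C1 - 8*x/7


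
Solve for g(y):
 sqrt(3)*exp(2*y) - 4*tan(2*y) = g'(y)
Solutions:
 g(y) = C1 + sqrt(3)*exp(2*y)/2 + 2*log(cos(2*y))


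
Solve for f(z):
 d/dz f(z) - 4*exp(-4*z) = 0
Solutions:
 f(z) = C1 - exp(-4*z)


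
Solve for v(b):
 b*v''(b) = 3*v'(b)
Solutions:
 v(b) = C1 + C2*b^4


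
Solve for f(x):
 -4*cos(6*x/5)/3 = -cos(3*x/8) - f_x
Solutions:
 f(x) = C1 - 8*sin(3*x/8)/3 + 10*sin(6*x/5)/9


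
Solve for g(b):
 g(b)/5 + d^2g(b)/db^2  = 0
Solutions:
 g(b) = C1*sin(sqrt(5)*b/5) + C2*cos(sqrt(5)*b/5)


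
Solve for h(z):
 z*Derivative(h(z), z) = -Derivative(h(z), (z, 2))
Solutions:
 h(z) = C1 + C2*erf(sqrt(2)*z/2)


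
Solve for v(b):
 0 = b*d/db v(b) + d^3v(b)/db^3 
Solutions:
 v(b) = C1 + Integral(C2*airyai(-b) + C3*airybi(-b), b)


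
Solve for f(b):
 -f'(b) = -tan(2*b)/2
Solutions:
 f(b) = C1 - log(cos(2*b))/4


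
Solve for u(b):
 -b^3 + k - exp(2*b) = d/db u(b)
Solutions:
 u(b) = C1 - b^4/4 + b*k - exp(2*b)/2


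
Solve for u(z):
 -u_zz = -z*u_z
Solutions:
 u(z) = C1 + C2*erfi(sqrt(2)*z/2)


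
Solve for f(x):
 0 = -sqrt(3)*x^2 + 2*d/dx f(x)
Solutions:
 f(x) = C1 + sqrt(3)*x^3/6


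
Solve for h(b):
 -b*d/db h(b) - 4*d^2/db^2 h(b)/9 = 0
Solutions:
 h(b) = C1 + C2*erf(3*sqrt(2)*b/4)


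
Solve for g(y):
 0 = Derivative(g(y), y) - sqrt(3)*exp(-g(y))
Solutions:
 g(y) = log(C1 + sqrt(3)*y)


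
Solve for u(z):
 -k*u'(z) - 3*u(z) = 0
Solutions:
 u(z) = C1*exp(-3*z/k)


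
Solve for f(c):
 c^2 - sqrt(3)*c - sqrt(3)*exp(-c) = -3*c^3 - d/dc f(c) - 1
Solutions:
 f(c) = C1 - 3*c^4/4 - c^3/3 + sqrt(3)*c^2/2 - c - sqrt(3)*exp(-c)


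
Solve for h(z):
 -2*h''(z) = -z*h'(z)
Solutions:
 h(z) = C1 + C2*erfi(z/2)


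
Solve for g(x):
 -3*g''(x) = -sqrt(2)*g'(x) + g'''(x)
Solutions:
 g(x) = C1 + C2*exp(x*(-3 + sqrt(4*sqrt(2) + 9))/2) + C3*exp(-x*(3 + sqrt(4*sqrt(2) + 9))/2)


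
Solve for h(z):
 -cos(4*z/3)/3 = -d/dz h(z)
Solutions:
 h(z) = C1 + sin(4*z/3)/4


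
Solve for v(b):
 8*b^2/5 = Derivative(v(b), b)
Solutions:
 v(b) = C1 + 8*b^3/15


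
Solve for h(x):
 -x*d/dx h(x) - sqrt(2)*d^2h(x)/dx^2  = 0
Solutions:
 h(x) = C1 + C2*erf(2^(1/4)*x/2)


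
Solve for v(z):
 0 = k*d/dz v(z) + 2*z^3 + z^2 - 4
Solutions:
 v(z) = C1 - z^4/(2*k) - z^3/(3*k) + 4*z/k


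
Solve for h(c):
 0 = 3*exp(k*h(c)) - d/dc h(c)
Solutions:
 h(c) = Piecewise((log(-1/(C1*k + 3*c*k))/k, Ne(k, 0)), (nan, True))
 h(c) = Piecewise((C1 + 3*c, Eq(k, 0)), (nan, True))


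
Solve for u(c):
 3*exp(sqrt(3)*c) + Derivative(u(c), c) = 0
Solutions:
 u(c) = C1 - sqrt(3)*exp(sqrt(3)*c)


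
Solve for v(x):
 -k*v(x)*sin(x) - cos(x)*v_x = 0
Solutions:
 v(x) = C1*exp(k*log(cos(x)))


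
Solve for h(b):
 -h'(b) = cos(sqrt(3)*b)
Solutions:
 h(b) = C1 - sqrt(3)*sin(sqrt(3)*b)/3


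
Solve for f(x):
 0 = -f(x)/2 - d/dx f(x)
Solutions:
 f(x) = C1*exp(-x/2)


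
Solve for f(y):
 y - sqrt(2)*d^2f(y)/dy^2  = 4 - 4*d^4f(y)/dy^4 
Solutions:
 f(y) = C1 + C2*y + C3*exp(-2^(1/4)*y/2) + C4*exp(2^(1/4)*y/2) + sqrt(2)*y^3/12 - sqrt(2)*y^2


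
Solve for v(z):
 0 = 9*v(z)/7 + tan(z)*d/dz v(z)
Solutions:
 v(z) = C1/sin(z)^(9/7)


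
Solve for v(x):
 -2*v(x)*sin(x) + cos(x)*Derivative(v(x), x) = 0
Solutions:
 v(x) = C1/cos(x)^2


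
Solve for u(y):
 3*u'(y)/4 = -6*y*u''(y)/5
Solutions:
 u(y) = C1 + C2*y^(3/8)


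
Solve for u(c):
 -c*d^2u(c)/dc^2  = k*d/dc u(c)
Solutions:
 u(c) = C1 + c^(1 - re(k))*(C2*sin(log(c)*Abs(im(k))) + C3*cos(log(c)*im(k)))


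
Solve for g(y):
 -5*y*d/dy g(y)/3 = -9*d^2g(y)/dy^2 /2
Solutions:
 g(y) = C1 + C2*erfi(sqrt(15)*y/9)


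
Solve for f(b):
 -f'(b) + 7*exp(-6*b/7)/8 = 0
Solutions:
 f(b) = C1 - 49*exp(-6*b/7)/48


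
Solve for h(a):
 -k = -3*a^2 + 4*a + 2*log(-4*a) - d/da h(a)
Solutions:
 h(a) = C1 - a^3 + 2*a^2 + a*(k - 2 + 4*log(2)) + 2*a*log(-a)


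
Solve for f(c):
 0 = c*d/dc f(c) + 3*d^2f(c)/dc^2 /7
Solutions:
 f(c) = C1 + C2*erf(sqrt(42)*c/6)


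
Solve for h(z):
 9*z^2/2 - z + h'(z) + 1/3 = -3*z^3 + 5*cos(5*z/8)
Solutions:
 h(z) = C1 - 3*z^4/4 - 3*z^3/2 + z^2/2 - z/3 + 8*sin(5*z/8)


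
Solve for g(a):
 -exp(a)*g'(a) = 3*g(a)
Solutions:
 g(a) = C1*exp(3*exp(-a))


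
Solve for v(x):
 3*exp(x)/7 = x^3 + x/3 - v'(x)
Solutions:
 v(x) = C1 + x^4/4 + x^2/6 - 3*exp(x)/7


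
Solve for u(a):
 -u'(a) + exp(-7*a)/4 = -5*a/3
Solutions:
 u(a) = C1 + 5*a^2/6 - exp(-7*a)/28


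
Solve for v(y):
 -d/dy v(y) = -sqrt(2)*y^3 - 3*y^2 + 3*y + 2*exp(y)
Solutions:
 v(y) = C1 + sqrt(2)*y^4/4 + y^3 - 3*y^2/2 - 2*exp(y)


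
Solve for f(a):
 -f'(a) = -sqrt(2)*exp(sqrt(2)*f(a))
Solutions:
 f(a) = sqrt(2)*(2*log(-1/(C1 + sqrt(2)*a)) - log(2))/4


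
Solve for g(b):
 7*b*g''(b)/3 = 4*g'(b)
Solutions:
 g(b) = C1 + C2*b^(19/7)


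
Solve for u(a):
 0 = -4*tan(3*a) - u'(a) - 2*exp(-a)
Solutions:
 u(a) = C1 - 2*log(tan(3*a)^2 + 1)/3 + 2*exp(-a)


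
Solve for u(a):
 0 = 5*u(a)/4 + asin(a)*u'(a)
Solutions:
 u(a) = C1*exp(-5*Integral(1/asin(a), a)/4)


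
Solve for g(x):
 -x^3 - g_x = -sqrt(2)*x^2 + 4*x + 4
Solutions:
 g(x) = C1 - x^4/4 + sqrt(2)*x^3/3 - 2*x^2 - 4*x


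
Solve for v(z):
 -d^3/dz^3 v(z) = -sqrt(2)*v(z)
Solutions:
 v(z) = C3*exp(2^(1/6)*z) + (C1*sin(2^(1/6)*sqrt(3)*z/2) + C2*cos(2^(1/6)*sqrt(3)*z/2))*exp(-2^(1/6)*z/2)


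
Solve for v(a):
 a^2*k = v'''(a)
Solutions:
 v(a) = C1 + C2*a + C3*a^2 + a^5*k/60


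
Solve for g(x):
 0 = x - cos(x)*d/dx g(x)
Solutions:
 g(x) = C1 + Integral(x/cos(x), x)


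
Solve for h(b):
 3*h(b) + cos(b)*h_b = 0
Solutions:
 h(b) = C1*(sin(b) - 1)^(3/2)/(sin(b) + 1)^(3/2)


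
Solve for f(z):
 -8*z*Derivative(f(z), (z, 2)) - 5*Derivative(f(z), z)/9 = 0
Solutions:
 f(z) = C1 + C2*z^(67/72)


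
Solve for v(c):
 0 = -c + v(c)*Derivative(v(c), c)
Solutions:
 v(c) = -sqrt(C1 + c^2)
 v(c) = sqrt(C1 + c^2)


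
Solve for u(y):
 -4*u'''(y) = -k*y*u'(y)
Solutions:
 u(y) = C1 + Integral(C2*airyai(2^(1/3)*k^(1/3)*y/2) + C3*airybi(2^(1/3)*k^(1/3)*y/2), y)


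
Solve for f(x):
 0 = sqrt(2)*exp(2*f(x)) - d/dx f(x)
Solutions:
 f(x) = log(-sqrt(-1/(C1 + sqrt(2)*x))) - log(2)/2
 f(x) = log(-1/(C1 + sqrt(2)*x))/2 - log(2)/2


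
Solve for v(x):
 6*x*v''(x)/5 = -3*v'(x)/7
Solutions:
 v(x) = C1 + C2*x^(9/14)


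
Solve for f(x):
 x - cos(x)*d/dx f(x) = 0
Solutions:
 f(x) = C1 + Integral(x/cos(x), x)


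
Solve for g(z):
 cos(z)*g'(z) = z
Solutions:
 g(z) = C1 + Integral(z/cos(z), z)


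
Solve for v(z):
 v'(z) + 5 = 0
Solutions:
 v(z) = C1 - 5*z


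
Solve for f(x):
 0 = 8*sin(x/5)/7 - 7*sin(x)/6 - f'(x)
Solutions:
 f(x) = C1 - 40*cos(x/5)/7 + 7*cos(x)/6


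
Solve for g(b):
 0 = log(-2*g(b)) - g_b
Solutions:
 -Integral(1/(log(-_y) + log(2)), (_y, g(b))) = C1 - b


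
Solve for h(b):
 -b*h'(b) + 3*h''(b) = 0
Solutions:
 h(b) = C1 + C2*erfi(sqrt(6)*b/6)


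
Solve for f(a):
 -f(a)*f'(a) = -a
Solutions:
 f(a) = -sqrt(C1 + a^2)
 f(a) = sqrt(C1 + a^2)


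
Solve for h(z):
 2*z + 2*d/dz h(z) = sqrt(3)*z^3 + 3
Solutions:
 h(z) = C1 + sqrt(3)*z^4/8 - z^2/2 + 3*z/2


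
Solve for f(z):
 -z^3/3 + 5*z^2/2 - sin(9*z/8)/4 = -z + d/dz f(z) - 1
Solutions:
 f(z) = C1 - z^4/12 + 5*z^3/6 + z^2/2 + z + 2*cos(9*z/8)/9


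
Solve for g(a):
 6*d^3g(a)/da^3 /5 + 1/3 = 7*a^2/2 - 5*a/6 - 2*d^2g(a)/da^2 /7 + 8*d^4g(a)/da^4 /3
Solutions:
 g(a) = C1 + C2*a + C3*exp(a*(63 - sqrt(12369))/280) + C4*exp(a*(63 + sqrt(12369))/280) + 49*a^4/48 - 6349*a^3/360 + 67193*a^2/200


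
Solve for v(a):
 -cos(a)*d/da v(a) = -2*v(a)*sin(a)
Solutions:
 v(a) = C1/cos(a)^2


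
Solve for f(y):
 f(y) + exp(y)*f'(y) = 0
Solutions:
 f(y) = C1*exp(exp(-y))


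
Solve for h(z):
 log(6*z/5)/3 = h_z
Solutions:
 h(z) = C1 + z*log(z)/3 - z*log(5)/3 - z/3 + z*log(6)/3


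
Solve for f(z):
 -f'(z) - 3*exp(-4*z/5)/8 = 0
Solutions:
 f(z) = C1 + 15*exp(-4*z/5)/32


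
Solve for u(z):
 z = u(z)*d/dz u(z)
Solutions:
 u(z) = -sqrt(C1 + z^2)
 u(z) = sqrt(C1 + z^2)


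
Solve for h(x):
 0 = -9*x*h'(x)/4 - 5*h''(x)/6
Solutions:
 h(x) = C1 + C2*erf(3*sqrt(15)*x/10)


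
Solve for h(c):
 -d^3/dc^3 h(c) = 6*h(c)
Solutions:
 h(c) = C3*exp(-6^(1/3)*c) + (C1*sin(2^(1/3)*3^(5/6)*c/2) + C2*cos(2^(1/3)*3^(5/6)*c/2))*exp(6^(1/3)*c/2)


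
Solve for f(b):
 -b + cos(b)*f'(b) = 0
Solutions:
 f(b) = C1 + Integral(b/cos(b), b)


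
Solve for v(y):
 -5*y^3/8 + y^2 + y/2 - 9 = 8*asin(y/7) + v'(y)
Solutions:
 v(y) = C1 - 5*y^4/32 + y^3/3 + y^2/4 - 8*y*asin(y/7) - 9*y - 8*sqrt(49 - y^2)


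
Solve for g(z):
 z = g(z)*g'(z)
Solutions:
 g(z) = -sqrt(C1 + z^2)
 g(z) = sqrt(C1 + z^2)


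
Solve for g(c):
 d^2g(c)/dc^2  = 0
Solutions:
 g(c) = C1 + C2*c


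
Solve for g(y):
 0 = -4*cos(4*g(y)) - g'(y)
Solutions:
 g(y) = -asin((C1 + exp(32*y))/(C1 - exp(32*y)))/4 + pi/4
 g(y) = asin((C1 + exp(32*y))/(C1 - exp(32*y)))/4


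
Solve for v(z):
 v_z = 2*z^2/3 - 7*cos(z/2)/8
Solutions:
 v(z) = C1 + 2*z^3/9 - 7*sin(z/2)/4


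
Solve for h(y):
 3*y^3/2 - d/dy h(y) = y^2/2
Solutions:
 h(y) = C1 + 3*y^4/8 - y^3/6


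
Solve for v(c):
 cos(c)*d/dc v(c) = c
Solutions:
 v(c) = C1 + Integral(c/cos(c), c)


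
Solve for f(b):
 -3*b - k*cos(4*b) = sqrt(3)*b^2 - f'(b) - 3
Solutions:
 f(b) = C1 + sqrt(3)*b^3/3 + 3*b^2/2 - 3*b + k*sin(4*b)/4


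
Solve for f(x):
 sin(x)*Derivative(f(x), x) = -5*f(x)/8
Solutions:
 f(x) = C1*(cos(x) + 1)^(5/16)/(cos(x) - 1)^(5/16)


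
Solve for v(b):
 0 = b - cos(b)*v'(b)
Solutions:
 v(b) = C1 + Integral(b/cos(b), b)


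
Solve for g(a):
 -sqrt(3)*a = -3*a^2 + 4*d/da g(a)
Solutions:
 g(a) = C1 + a^3/4 - sqrt(3)*a^2/8


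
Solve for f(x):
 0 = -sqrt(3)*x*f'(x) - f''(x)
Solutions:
 f(x) = C1 + C2*erf(sqrt(2)*3^(1/4)*x/2)


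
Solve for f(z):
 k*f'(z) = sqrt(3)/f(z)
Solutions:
 f(z) = -sqrt(C1 + 2*sqrt(3)*z/k)
 f(z) = sqrt(C1 + 2*sqrt(3)*z/k)


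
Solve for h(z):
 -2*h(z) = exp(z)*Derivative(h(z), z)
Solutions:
 h(z) = C1*exp(2*exp(-z))


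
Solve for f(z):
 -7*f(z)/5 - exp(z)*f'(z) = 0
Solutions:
 f(z) = C1*exp(7*exp(-z)/5)


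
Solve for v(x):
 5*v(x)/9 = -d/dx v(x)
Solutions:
 v(x) = C1*exp(-5*x/9)
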